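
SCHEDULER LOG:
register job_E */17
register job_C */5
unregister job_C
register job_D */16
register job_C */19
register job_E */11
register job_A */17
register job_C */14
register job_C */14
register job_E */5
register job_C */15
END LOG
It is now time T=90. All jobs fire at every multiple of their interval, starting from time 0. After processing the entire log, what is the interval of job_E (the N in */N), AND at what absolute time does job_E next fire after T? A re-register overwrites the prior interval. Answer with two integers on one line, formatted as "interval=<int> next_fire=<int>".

Answer: interval=5 next_fire=95

Derivation:
Op 1: register job_E */17 -> active={job_E:*/17}
Op 2: register job_C */5 -> active={job_C:*/5, job_E:*/17}
Op 3: unregister job_C -> active={job_E:*/17}
Op 4: register job_D */16 -> active={job_D:*/16, job_E:*/17}
Op 5: register job_C */19 -> active={job_C:*/19, job_D:*/16, job_E:*/17}
Op 6: register job_E */11 -> active={job_C:*/19, job_D:*/16, job_E:*/11}
Op 7: register job_A */17 -> active={job_A:*/17, job_C:*/19, job_D:*/16, job_E:*/11}
Op 8: register job_C */14 -> active={job_A:*/17, job_C:*/14, job_D:*/16, job_E:*/11}
Op 9: register job_C */14 -> active={job_A:*/17, job_C:*/14, job_D:*/16, job_E:*/11}
Op 10: register job_E */5 -> active={job_A:*/17, job_C:*/14, job_D:*/16, job_E:*/5}
Op 11: register job_C */15 -> active={job_A:*/17, job_C:*/15, job_D:*/16, job_E:*/5}
Final interval of job_E = 5
Next fire of job_E after T=90: (90//5+1)*5 = 95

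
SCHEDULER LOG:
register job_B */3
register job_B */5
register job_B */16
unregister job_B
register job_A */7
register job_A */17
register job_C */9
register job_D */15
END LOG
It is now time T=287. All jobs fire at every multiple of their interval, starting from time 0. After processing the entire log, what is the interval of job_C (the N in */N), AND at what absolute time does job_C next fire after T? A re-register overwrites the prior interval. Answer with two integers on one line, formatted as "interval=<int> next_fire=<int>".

Op 1: register job_B */3 -> active={job_B:*/3}
Op 2: register job_B */5 -> active={job_B:*/5}
Op 3: register job_B */16 -> active={job_B:*/16}
Op 4: unregister job_B -> active={}
Op 5: register job_A */7 -> active={job_A:*/7}
Op 6: register job_A */17 -> active={job_A:*/17}
Op 7: register job_C */9 -> active={job_A:*/17, job_C:*/9}
Op 8: register job_D */15 -> active={job_A:*/17, job_C:*/9, job_D:*/15}
Final interval of job_C = 9
Next fire of job_C after T=287: (287//9+1)*9 = 288

Answer: interval=9 next_fire=288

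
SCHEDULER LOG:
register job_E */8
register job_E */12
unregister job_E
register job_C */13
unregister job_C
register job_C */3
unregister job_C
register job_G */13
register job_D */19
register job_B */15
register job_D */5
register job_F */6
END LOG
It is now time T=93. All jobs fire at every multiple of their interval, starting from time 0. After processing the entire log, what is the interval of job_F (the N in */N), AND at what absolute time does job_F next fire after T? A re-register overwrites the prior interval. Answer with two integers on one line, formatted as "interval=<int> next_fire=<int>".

Op 1: register job_E */8 -> active={job_E:*/8}
Op 2: register job_E */12 -> active={job_E:*/12}
Op 3: unregister job_E -> active={}
Op 4: register job_C */13 -> active={job_C:*/13}
Op 5: unregister job_C -> active={}
Op 6: register job_C */3 -> active={job_C:*/3}
Op 7: unregister job_C -> active={}
Op 8: register job_G */13 -> active={job_G:*/13}
Op 9: register job_D */19 -> active={job_D:*/19, job_G:*/13}
Op 10: register job_B */15 -> active={job_B:*/15, job_D:*/19, job_G:*/13}
Op 11: register job_D */5 -> active={job_B:*/15, job_D:*/5, job_G:*/13}
Op 12: register job_F */6 -> active={job_B:*/15, job_D:*/5, job_F:*/6, job_G:*/13}
Final interval of job_F = 6
Next fire of job_F after T=93: (93//6+1)*6 = 96

Answer: interval=6 next_fire=96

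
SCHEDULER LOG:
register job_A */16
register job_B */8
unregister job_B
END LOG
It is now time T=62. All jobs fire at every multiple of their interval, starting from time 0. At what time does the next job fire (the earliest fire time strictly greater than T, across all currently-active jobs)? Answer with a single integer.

Op 1: register job_A */16 -> active={job_A:*/16}
Op 2: register job_B */8 -> active={job_A:*/16, job_B:*/8}
Op 3: unregister job_B -> active={job_A:*/16}
  job_A: interval 16, next fire after T=62 is 64
Earliest fire time = 64 (job job_A)

Answer: 64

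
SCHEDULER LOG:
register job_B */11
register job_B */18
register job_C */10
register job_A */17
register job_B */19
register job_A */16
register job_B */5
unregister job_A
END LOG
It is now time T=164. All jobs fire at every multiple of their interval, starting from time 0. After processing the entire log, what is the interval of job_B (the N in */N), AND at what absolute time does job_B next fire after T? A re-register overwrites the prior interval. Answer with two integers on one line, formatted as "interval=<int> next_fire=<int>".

Answer: interval=5 next_fire=165

Derivation:
Op 1: register job_B */11 -> active={job_B:*/11}
Op 2: register job_B */18 -> active={job_B:*/18}
Op 3: register job_C */10 -> active={job_B:*/18, job_C:*/10}
Op 4: register job_A */17 -> active={job_A:*/17, job_B:*/18, job_C:*/10}
Op 5: register job_B */19 -> active={job_A:*/17, job_B:*/19, job_C:*/10}
Op 6: register job_A */16 -> active={job_A:*/16, job_B:*/19, job_C:*/10}
Op 7: register job_B */5 -> active={job_A:*/16, job_B:*/5, job_C:*/10}
Op 8: unregister job_A -> active={job_B:*/5, job_C:*/10}
Final interval of job_B = 5
Next fire of job_B after T=164: (164//5+1)*5 = 165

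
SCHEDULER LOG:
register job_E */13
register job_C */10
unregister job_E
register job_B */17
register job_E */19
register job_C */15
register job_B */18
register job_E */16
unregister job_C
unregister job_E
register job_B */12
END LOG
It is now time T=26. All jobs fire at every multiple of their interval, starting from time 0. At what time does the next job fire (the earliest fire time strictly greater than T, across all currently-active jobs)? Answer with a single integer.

Op 1: register job_E */13 -> active={job_E:*/13}
Op 2: register job_C */10 -> active={job_C:*/10, job_E:*/13}
Op 3: unregister job_E -> active={job_C:*/10}
Op 4: register job_B */17 -> active={job_B:*/17, job_C:*/10}
Op 5: register job_E */19 -> active={job_B:*/17, job_C:*/10, job_E:*/19}
Op 6: register job_C */15 -> active={job_B:*/17, job_C:*/15, job_E:*/19}
Op 7: register job_B */18 -> active={job_B:*/18, job_C:*/15, job_E:*/19}
Op 8: register job_E */16 -> active={job_B:*/18, job_C:*/15, job_E:*/16}
Op 9: unregister job_C -> active={job_B:*/18, job_E:*/16}
Op 10: unregister job_E -> active={job_B:*/18}
Op 11: register job_B */12 -> active={job_B:*/12}
  job_B: interval 12, next fire after T=26 is 36
Earliest fire time = 36 (job job_B)

Answer: 36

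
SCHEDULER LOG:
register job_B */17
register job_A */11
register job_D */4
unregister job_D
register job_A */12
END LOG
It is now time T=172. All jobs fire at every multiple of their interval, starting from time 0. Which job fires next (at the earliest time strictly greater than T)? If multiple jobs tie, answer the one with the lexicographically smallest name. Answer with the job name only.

Answer: job_A

Derivation:
Op 1: register job_B */17 -> active={job_B:*/17}
Op 2: register job_A */11 -> active={job_A:*/11, job_B:*/17}
Op 3: register job_D */4 -> active={job_A:*/11, job_B:*/17, job_D:*/4}
Op 4: unregister job_D -> active={job_A:*/11, job_B:*/17}
Op 5: register job_A */12 -> active={job_A:*/12, job_B:*/17}
  job_A: interval 12, next fire after T=172 is 180
  job_B: interval 17, next fire after T=172 is 187
Earliest = 180, winner (lex tiebreak) = job_A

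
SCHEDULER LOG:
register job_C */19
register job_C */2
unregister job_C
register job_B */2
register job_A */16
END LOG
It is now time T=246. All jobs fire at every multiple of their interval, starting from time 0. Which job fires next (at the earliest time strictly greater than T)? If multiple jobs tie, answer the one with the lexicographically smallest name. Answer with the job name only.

Op 1: register job_C */19 -> active={job_C:*/19}
Op 2: register job_C */2 -> active={job_C:*/2}
Op 3: unregister job_C -> active={}
Op 4: register job_B */2 -> active={job_B:*/2}
Op 5: register job_A */16 -> active={job_A:*/16, job_B:*/2}
  job_A: interval 16, next fire after T=246 is 256
  job_B: interval 2, next fire after T=246 is 248
Earliest = 248, winner (lex tiebreak) = job_B

Answer: job_B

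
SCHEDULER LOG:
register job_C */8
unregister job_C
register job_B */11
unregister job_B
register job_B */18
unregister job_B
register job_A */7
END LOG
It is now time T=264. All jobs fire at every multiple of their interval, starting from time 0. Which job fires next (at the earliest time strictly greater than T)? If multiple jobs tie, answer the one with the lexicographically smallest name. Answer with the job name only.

Answer: job_A

Derivation:
Op 1: register job_C */8 -> active={job_C:*/8}
Op 2: unregister job_C -> active={}
Op 3: register job_B */11 -> active={job_B:*/11}
Op 4: unregister job_B -> active={}
Op 5: register job_B */18 -> active={job_B:*/18}
Op 6: unregister job_B -> active={}
Op 7: register job_A */7 -> active={job_A:*/7}
  job_A: interval 7, next fire after T=264 is 266
Earliest = 266, winner (lex tiebreak) = job_A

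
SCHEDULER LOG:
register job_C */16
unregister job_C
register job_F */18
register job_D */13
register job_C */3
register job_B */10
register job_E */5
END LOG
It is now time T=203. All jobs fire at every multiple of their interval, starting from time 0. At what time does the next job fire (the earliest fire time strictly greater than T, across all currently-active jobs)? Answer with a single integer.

Op 1: register job_C */16 -> active={job_C:*/16}
Op 2: unregister job_C -> active={}
Op 3: register job_F */18 -> active={job_F:*/18}
Op 4: register job_D */13 -> active={job_D:*/13, job_F:*/18}
Op 5: register job_C */3 -> active={job_C:*/3, job_D:*/13, job_F:*/18}
Op 6: register job_B */10 -> active={job_B:*/10, job_C:*/3, job_D:*/13, job_F:*/18}
Op 7: register job_E */5 -> active={job_B:*/10, job_C:*/3, job_D:*/13, job_E:*/5, job_F:*/18}
  job_B: interval 10, next fire after T=203 is 210
  job_C: interval 3, next fire after T=203 is 204
  job_D: interval 13, next fire after T=203 is 208
  job_E: interval 5, next fire after T=203 is 205
  job_F: interval 18, next fire after T=203 is 216
Earliest fire time = 204 (job job_C)

Answer: 204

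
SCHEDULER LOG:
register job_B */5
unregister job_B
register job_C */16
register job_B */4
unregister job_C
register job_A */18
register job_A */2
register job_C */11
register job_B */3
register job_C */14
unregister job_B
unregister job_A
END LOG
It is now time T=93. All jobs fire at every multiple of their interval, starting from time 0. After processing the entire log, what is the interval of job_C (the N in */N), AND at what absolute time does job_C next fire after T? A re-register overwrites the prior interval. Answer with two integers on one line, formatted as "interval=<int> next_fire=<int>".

Op 1: register job_B */5 -> active={job_B:*/5}
Op 2: unregister job_B -> active={}
Op 3: register job_C */16 -> active={job_C:*/16}
Op 4: register job_B */4 -> active={job_B:*/4, job_C:*/16}
Op 5: unregister job_C -> active={job_B:*/4}
Op 6: register job_A */18 -> active={job_A:*/18, job_B:*/4}
Op 7: register job_A */2 -> active={job_A:*/2, job_B:*/4}
Op 8: register job_C */11 -> active={job_A:*/2, job_B:*/4, job_C:*/11}
Op 9: register job_B */3 -> active={job_A:*/2, job_B:*/3, job_C:*/11}
Op 10: register job_C */14 -> active={job_A:*/2, job_B:*/3, job_C:*/14}
Op 11: unregister job_B -> active={job_A:*/2, job_C:*/14}
Op 12: unregister job_A -> active={job_C:*/14}
Final interval of job_C = 14
Next fire of job_C after T=93: (93//14+1)*14 = 98

Answer: interval=14 next_fire=98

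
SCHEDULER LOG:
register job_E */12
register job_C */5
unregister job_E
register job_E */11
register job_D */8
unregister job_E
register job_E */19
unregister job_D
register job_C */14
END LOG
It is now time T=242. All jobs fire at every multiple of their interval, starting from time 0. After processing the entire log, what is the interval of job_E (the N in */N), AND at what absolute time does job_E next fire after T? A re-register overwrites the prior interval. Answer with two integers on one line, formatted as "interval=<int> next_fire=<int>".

Answer: interval=19 next_fire=247

Derivation:
Op 1: register job_E */12 -> active={job_E:*/12}
Op 2: register job_C */5 -> active={job_C:*/5, job_E:*/12}
Op 3: unregister job_E -> active={job_C:*/5}
Op 4: register job_E */11 -> active={job_C:*/5, job_E:*/11}
Op 5: register job_D */8 -> active={job_C:*/5, job_D:*/8, job_E:*/11}
Op 6: unregister job_E -> active={job_C:*/5, job_D:*/8}
Op 7: register job_E */19 -> active={job_C:*/5, job_D:*/8, job_E:*/19}
Op 8: unregister job_D -> active={job_C:*/5, job_E:*/19}
Op 9: register job_C */14 -> active={job_C:*/14, job_E:*/19}
Final interval of job_E = 19
Next fire of job_E after T=242: (242//19+1)*19 = 247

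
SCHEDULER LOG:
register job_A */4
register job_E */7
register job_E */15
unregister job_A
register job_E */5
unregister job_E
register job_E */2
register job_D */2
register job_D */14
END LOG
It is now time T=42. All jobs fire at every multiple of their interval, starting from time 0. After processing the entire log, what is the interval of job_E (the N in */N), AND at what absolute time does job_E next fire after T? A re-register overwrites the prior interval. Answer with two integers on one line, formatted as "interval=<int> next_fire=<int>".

Answer: interval=2 next_fire=44

Derivation:
Op 1: register job_A */4 -> active={job_A:*/4}
Op 2: register job_E */7 -> active={job_A:*/4, job_E:*/7}
Op 3: register job_E */15 -> active={job_A:*/4, job_E:*/15}
Op 4: unregister job_A -> active={job_E:*/15}
Op 5: register job_E */5 -> active={job_E:*/5}
Op 6: unregister job_E -> active={}
Op 7: register job_E */2 -> active={job_E:*/2}
Op 8: register job_D */2 -> active={job_D:*/2, job_E:*/2}
Op 9: register job_D */14 -> active={job_D:*/14, job_E:*/2}
Final interval of job_E = 2
Next fire of job_E after T=42: (42//2+1)*2 = 44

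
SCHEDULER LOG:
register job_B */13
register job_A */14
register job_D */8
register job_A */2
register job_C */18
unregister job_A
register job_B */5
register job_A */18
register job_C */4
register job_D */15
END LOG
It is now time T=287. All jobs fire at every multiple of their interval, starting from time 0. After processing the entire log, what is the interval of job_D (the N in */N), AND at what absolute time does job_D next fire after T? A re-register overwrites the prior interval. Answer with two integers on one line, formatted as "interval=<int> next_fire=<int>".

Answer: interval=15 next_fire=300

Derivation:
Op 1: register job_B */13 -> active={job_B:*/13}
Op 2: register job_A */14 -> active={job_A:*/14, job_B:*/13}
Op 3: register job_D */8 -> active={job_A:*/14, job_B:*/13, job_D:*/8}
Op 4: register job_A */2 -> active={job_A:*/2, job_B:*/13, job_D:*/8}
Op 5: register job_C */18 -> active={job_A:*/2, job_B:*/13, job_C:*/18, job_D:*/8}
Op 6: unregister job_A -> active={job_B:*/13, job_C:*/18, job_D:*/8}
Op 7: register job_B */5 -> active={job_B:*/5, job_C:*/18, job_D:*/8}
Op 8: register job_A */18 -> active={job_A:*/18, job_B:*/5, job_C:*/18, job_D:*/8}
Op 9: register job_C */4 -> active={job_A:*/18, job_B:*/5, job_C:*/4, job_D:*/8}
Op 10: register job_D */15 -> active={job_A:*/18, job_B:*/5, job_C:*/4, job_D:*/15}
Final interval of job_D = 15
Next fire of job_D after T=287: (287//15+1)*15 = 300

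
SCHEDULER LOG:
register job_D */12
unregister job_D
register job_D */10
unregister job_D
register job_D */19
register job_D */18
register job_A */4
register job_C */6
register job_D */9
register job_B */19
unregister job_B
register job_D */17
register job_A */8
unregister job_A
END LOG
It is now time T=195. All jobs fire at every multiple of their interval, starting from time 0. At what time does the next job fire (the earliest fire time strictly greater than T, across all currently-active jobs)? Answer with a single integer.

Op 1: register job_D */12 -> active={job_D:*/12}
Op 2: unregister job_D -> active={}
Op 3: register job_D */10 -> active={job_D:*/10}
Op 4: unregister job_D -> active={}
Op 5: register job_D */19 -> active={job_D:*/19}
Op 6: register job_D */18 -> active={job_D:*/18}
Op 7: register job_A */4 -> active={job_A:*/4, job_D:*/18}
Op 8: register job_C */6 -> active={job_A:*/4, job_C:*/6, job_D:*/18}
Op 9: register job_D */9 -> active={job_A:*/4, job_C:*/6, job_D:*/9}
Op 10: register job_B */19 -> active={job_A:*/4, job_B:*/19, job_C:*/6, job_D:*/9}
Op 11: unregister job_B -> active={job_A:*/4, job_C:*/6, job_D:*/9}
Op 12: register job_D */17 -> active={job_A:*/4, job_C:*/6, job_D:*/17}
Op 13: register job_A */8 -> active={job_A:*/8, job_C:*/6, job_D:*/17}
Op 14: unregister job_A -> active={job_C:*/6, job_D:*/17}
  job_C: interval 6, next fire after T=195 is 198
  job_D: interval 17, next fire after T=195 is 204
Earliest fire time = 198 (job job_C)

Answer: 198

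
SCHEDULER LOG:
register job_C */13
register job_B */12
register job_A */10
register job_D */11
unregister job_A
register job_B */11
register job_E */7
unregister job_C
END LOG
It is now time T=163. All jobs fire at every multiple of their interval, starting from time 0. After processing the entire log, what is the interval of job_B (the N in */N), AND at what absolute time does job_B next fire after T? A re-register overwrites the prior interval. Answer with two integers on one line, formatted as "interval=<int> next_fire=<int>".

Answer: interval=11 next_fire=165

Derivation:
Op 1: register job_C */13 -> active={job_C:*/13}
Op 2: register job_B */12 -> active={job_B:*/12, job_C:*/13}
Op 3: register job_A */10 -> active={job_A:*/10, job_B:*/12, job_C:*/13}
Op 4: register job_D */11 -> active={job_A:*/10, job_B:*/12, job_C:*/13, job_D:*/11}
Op 5: unregister job_A -> active={job_B:*/12, job_C:*/13, job_D:*/11}
Op 6: register job_B */11 -> active={job_B:*/11, job_C:*/13, job_D:*/11}
Op 7: register job_E */7 -> active={job_B:*/11, job_C:*/13, job_D:*/11, job_E:*/7}
Op 8: unregister job_C -> active={job_B:*/11, job_D:*/11, job_E:*/7}
Final interval of job_B = 11
Next fire of job_B after T=163: (163//11+1)*11 = 165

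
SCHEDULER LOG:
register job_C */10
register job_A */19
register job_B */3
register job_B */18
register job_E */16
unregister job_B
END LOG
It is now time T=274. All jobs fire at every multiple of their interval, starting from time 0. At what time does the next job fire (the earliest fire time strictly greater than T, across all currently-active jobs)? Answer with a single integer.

Answer: 280

Derivation:
Op 1: register job_C */10 -> active={job_C:*/10}
Op 2: register job_A */19 -> active={job_A:*/19, job_C:*/10}
Op 3: register job_B */3 -> active={job_A:*/19, job_B:*/3, job_C:*/10}
Op 4: register job_B */18 -> active={job_A:*/19, job_B:*/18, job_C:*/10}
Op 5: register job_E */16 -> active={job_A:*/19, job_B:*/18, job_C:*/10, job_E:*/16}
Op 6: unregister job_B -> active={job_A:*/19, job_C:*/10, job_E:*/16}
  job_A: interval 19, next fire after T=274 is 285
  job_C: interval 10, next fire after T=274 is 280
  job_E: interval 16, next fire after T=274 is 288
Earliest fire time = 280 (job job_C)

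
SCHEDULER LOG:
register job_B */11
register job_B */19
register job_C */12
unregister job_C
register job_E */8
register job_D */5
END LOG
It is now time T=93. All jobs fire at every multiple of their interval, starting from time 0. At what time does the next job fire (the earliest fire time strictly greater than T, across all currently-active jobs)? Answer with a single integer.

Op 1: register job_B */11 -> active={job_B:*/11}
Op 2: register job_B */19 -> active={job_B:*/19}
Op 3: register job_C */12 -> active={job_B:*/19, job_C:*/12}
Op 4: unregister job_C -> active={job_B:*/19}
Op 5: register job_E */8 -> active={job_B:*/19, job_E:*/8}
Op 6: register job_D */5 -> active={job_B:*/19, job_D:*/5, job_E:*/8}
  job_B: interval 19, next fire after T=93 is 95
  job_D: interval 5, next fire after T=93 is 95
  job_E: interval 8, next fire after T=93 is 96
Earliest fire time = 95 (job job_B)

Answer: 95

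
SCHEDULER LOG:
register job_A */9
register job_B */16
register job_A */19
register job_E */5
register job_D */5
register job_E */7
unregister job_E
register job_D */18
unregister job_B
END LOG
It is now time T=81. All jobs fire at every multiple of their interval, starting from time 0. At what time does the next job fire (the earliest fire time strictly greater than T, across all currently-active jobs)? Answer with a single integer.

Answer: 90

Derivation:
Op 1: register job_A */9 -> active={job_A:*/9}
Op 2: register job_B */16 -> active={job_A:*/9, job_B:*/16}
Op 3: register job_A */19 -> active={job_A:*/19, job_B:*/16}
Op 4: register job_E */5 -> active={job_A:*/19, job_B:*/16, job_E:*/5}
Op 5: register job_D */5 -> active={job_A:*/19, job_B:*/16, job_D:*/5, job_E:*/5}
Op 6: register job_E */7 -> active={job_A:*/19, job_B:*/16, job_D:*/5, job_E:*/7}
Op 7: unregister job_E -> active={job_A:*/19, job_B:*/16, job_D:*/5}
Op 8: register job_D */18 -> active={job_A:*/19, job_B:*/16, job_D:*/18}
Op 9: unregister job_B -> active={job_A:*/19, job_D:*/18}
  job_A: interval 19, next fire after T=81 is 95
  job_D: interval 18, next fire after T=81 is 90
Earliest fire time = 90 (job job_D)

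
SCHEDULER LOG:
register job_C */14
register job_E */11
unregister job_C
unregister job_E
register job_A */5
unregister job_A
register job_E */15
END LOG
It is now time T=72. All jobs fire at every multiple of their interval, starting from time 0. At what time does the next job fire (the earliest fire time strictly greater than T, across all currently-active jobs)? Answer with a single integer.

Op 1: register job_C */14 -> active={job_C:*/14}
Op 2: register job_E */11 -> active={job_C:*/14, job_E:*/11}
Op 3: unregister job_C -> active={job_E:*/11}
Op 4: unregister job_E -> active={}
Op 5: register job_A */5 -> active={job_A:*/5}
Op 6: unregister job_A -> active={}
Op 7: register job_E */15 -> active={job_E:*/15}
  job_E: interval 15, next fire after T=72 is 75
Earliest fire time = 75 (job job_E)

Answer: 75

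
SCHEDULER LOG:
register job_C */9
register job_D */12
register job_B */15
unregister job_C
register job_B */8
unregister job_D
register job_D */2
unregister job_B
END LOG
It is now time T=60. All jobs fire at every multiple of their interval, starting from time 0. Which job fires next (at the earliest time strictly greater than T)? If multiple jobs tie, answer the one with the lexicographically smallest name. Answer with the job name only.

Op 1: register job_C */9 -> active={job_C:*/9}
Op 2: register job_D */12 -> active={job_C:*/9, job_D:*/12}
Op 3: register job_B */15 -> active={job_B:*/15, job_C:*/9, job_D:*/12}
Op 4: unregister job_C -> active={job_B:*/15, job_D:*/12}
Op 5: register job_B */8 -> active={job_B:*/8, job_D:*/12}
Op 6: unregister job_D -> active={job_B:*/8}
Op 7: register job_D */2 -> active={job_B:*/8, job_D:*/2}
Op 8: unregister job_B -> active={job_D:*/2}
  job_D: interval 2, next fire after T=60 is 62
Earliest = 62, winner (lex tiebreak) = job_D

Answer: job_D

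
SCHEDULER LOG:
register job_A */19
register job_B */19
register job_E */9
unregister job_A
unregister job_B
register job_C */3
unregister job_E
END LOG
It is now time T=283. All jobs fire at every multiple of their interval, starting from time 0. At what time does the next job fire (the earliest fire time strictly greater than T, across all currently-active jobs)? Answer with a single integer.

Answer: 285

Derivation:
Op 1: register job_A */19 -> active={job_A:*/19}
Op 2: register job_B */19 -> active={job_A:*/19, job_B:*/19}
Op 3: register job_E */9 -> active={job_A:*/19, job_B:*/19, job_E:*/9}
Op 4: unregister job_A -> active={job_B:*/19, job_E:*/9}
Op 5: unregister job_B -> active={job_E:*/9}
Op 6: register job_C */3 -> active={job_C:*/3, job_E:*/9}
Op 7: unregister job_E -> active={job_C:*/3}
  job_C: interval 3, next fire after T=283 is 285
Earliest fire time = 285 (job job_C)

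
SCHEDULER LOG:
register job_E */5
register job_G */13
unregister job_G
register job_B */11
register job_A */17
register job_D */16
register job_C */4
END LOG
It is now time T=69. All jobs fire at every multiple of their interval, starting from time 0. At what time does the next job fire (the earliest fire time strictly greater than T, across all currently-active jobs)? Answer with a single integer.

Op 1: register job_E */5 -> active={job_E:*/5}
Op 2: register job_G */13 -> active={job_E:*/5, job_G:*/13}
Op 3: unregister job_G -> active={job_E:*/5}
Op 4: register job_B */11 -> active={job_B:*/11, job_E:*/5}
Op 5: register job_A */17 -> active={job_A:*/17, job_B:*/11, job_E:*/5}
Op 6: register job_D */16 -> active={job_A:*/17, job_B:*/11, job_D:*/16, job_E:*/5}
Op 7: register job_C */4 -> active={job_A:*/17, job_B:*/11, job_C:*/4, job_D:*/16, job_E:*/5}
  job_A: interval 17, next fire after T=69 is 85
  job_B: interval 11, next fire after T=69 is 77
  job_C: interval 4, next fire after T=69 is 72
  job_D: interval 16, next fire after T=69 is 80
  job_E: interval 5, next fire after T=69 is 70
Earliest fire time = 70 (job job_E)

Answer: 70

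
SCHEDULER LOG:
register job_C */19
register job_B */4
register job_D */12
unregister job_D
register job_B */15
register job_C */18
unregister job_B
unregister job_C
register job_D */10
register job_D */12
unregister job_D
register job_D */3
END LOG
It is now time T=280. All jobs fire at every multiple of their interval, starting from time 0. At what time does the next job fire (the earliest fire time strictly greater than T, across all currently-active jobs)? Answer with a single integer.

Op 1: register job_C */19 -> active={job_C:*/19}
Op 2: register job_B */4 -> active={job_B:*/4, job_C:*/19}
Op 3: register job_D */12 -> active={job_B:*/4, job_C:*/19, job_D:*/12}
Op 4: unregister job_D -> active={job_B:*/4, job_C:*/19}
Op 5: register job_B */15 -> active={job_B:*/15, job_C:*/19}
Op 6: register job_C */18 -> active={job_B:*/15, job_C:*/18}
Op 7: unregister job_B -> active={job_C:*/18}
Op 8: unregister job_C -> active={}
Op 9: register job_D */10 -> active={job_D:*/10}
Op 10: register job_D */12 -> active={job_D:*/12}
Op 11: unregister job_D -> active={}
Op 12: register job_D */3 -> active={job_D:*/3}
  job_D: interval 3, next fire after T=280 is 282
Earliest fire time = 282 (job job_D)

Answer: 282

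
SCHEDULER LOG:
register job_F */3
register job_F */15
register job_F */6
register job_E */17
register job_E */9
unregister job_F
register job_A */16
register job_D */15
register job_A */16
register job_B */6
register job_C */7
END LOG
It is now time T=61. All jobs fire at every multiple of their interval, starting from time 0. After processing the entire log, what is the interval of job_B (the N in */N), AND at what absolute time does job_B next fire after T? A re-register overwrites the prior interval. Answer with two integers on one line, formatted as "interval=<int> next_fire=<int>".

Op 1: register job_F */3 -> active={job_F:*/3}
Op 2: register job_F */15 -> active={job_F:*/15}
Op 3: register job_F */6 -> active={job_F:*/6}
Op 4: register job_E */17 -> active={job_E:*/17, job_F:*/6}
Op 5: register job_E */9 -> active={job_E:*/9, job_F:*/6}
Op 6: unregister job_F -> active={job_E:*/9}
Op 7: register job_A */16 -> active={job_A:*/16, job_E:*/9}
Op 8: register job_D */15 -> active={job_A:*/16, job_D:*/15, job_E:*/9}
Op 9: register job_A */16 -> active={job_A:*/16, job_D:*/15, job_E:*/9}
Op 10: register job_B */6 -> active={job_A:*/16, job_B:*/6, job_D:*/15, job_E:*/9}
Op 11: register job_C */7 -> active={job_A:*/16, job_B:*/6, job_C:*/7, job_D:*/15, job_E:*/9}
Final interval of job_B = 6
Next fire of job_B after T=61: (61//6+1)*6 = 66

Answer: interval=6 next_fire=66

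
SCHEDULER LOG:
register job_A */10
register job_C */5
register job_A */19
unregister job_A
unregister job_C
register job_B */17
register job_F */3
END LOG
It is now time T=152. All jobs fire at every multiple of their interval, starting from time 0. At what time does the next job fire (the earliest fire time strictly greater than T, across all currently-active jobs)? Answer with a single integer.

Op 1: register job_A */10 -> active={job_A:*/10}
Op 2: register job_C */5 -> active={job_A:*/10, job_C:*/5}
Op 3: register job_A */19 -> active={job_A:*/19, job_C:*/5}
Op 4: unregister job_A -> active={job_C:*/5}
Op 5: unregister job_C -> active={}
Op 6: register job_B */17 -> active={job_B:*/17}
Op 7: register job_F */3 -> active={job_B:*/17, job_F:*/3}
  job_B: interval 17, next fire after T=152 is 153
  job_F: interval 3, next fire after T=152 is 153
Earliest fire time = 153 (job job_B)

Answer: 153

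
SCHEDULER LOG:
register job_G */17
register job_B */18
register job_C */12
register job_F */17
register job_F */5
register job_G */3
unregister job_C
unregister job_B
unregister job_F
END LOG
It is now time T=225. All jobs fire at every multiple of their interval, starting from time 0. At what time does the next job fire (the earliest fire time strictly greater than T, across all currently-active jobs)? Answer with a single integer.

Answer: 228

Derivation:
Op 1: register job_G */17 -> active={job_G:*/17}
Op 2: register job_B */18 -> active={job_B:*/18, job_G:*/17}
Op 3: register job_C */12 -> active={job_B:*/18, job_C:*/12, job_G:*/17}
Op 4: register job_F */17 -> active={job_B:*/18, job_C:*/12, job_F:*/17, job_G:*/17}
Op 5: register job_F */5 -> active={job_B:*/18, job_C:*/12, job_F:*/5, job_G:*/17}
Op 6: register job_G */3 -> active={job_B:*/18, job_C:*/12, job_F:*/5, job_G:*/3}
Op 7: unregister job_C -> active={job_B:*/18, job_F:*/5, job_G:*/3}
Op 8: unregister job_B -> active={job_F:*/5, job_G:*/3}
Op 9: unregister job_F -> active={job_G:*/3}
  job_G: interval 3, next fire after T=225 is 228
Earliest fire time = 228 (job job_G)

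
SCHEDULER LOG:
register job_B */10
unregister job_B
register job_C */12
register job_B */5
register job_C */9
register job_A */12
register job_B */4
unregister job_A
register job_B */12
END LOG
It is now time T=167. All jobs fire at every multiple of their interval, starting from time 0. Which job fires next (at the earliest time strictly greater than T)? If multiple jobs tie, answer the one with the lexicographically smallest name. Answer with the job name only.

Answer: job_B

Derivation:
Op 1: register job_B */10 -> active={job_B:*/10}
Op 2: unregister job_B -> active={}
Op 3: register job_C */12 -> active={job_C:*/12}
Op 4: register job_B */5 -> active={job_B:*/5, job_C:*/12}
Op 5: register job_C */9 -> active={job_B:*/5, job_C:*/9}
Op 6: register job_A */12 -> active={job_A:*/12, job_B:*/5, job_C:*/9}
Op 7: register job_B */4 -> active={job_A:*/12, job_B:*/4, job_C:*/9}
Op 8: unregister job_A -> active={job_B:*/4, job_C:*/9}
Op 9: register job_B */12 -> active={job_B:*/12, job_C:*/9}
  job_B: interval 12, next fire after T=167 is 168
  job_C: interval 9, next fire after T=167 is 171
Earliest = 168, winner (lex tiebreak) = job_B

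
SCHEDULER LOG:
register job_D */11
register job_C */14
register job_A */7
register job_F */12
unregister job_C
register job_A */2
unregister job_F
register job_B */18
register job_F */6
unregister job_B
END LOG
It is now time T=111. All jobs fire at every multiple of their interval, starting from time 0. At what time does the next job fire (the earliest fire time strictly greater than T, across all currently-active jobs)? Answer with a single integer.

Op 1: register job_D */11 -> active={job_D:*/11}
Op 2: register job_C */14 -> active={job_C:*/14, job_D:*/11}
Op 3: register job_A */7 -> active={job_A:*/7, job_C:*/14, job_D:*/11}
Op 4: register job_F */12 -> active={job_A:*/7, job_C:*/14, job_D:*/11, job_F:*/12}
Op 5: unregister job_C -> active={job_A:*/7, job_D:*/11, job_F:*/12}
Op 6: register job_A */2 -> active={job_A:*/2, job_D:*/11, job_F:*/12}
Op 7: unregister job_F -> active={job_A:*/2, job_D:*/11}
Op 8: register job_B */18 -> active={job_A:*/2, job_B:*/18, job_D:*/11}
Op 9: register job_F */6 -> active={job_A:*/2, job_B:*/18, job_D:*/11, job_F:*/6}
Op 10: unregister job_B -> active={job_A:*/2, job_D:*/11, job_F:*/6}
  job_A: interval 2, next fire after T=111 is 112
  job_D: interval 11, next fire after T=111 is 121
  job_F: interval 6, next fire after T=111 is 114
Earliest fire time = 112 (job job_A)

Answer: 112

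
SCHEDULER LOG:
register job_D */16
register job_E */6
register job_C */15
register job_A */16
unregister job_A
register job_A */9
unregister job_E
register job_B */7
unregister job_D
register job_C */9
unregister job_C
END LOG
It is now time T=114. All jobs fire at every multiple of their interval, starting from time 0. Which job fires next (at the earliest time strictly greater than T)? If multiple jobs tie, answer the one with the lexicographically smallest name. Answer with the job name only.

Op 1: register job_D */16 -> active={job_D:*/16}
Op 2: register job_E */6 -> active={job_D:*/16, job_E:*/6}
Op 3: register job_C */15 -> active={job_C:*/15, job_D:*/16, job_E:*/6}
Op 4: register job_A */16 -> active={job_A:*/16, job_C:*/15, job_D:*/16, job_E:*/6}
Op 5: unregister job_A -> active={job_C:*/15, job_D:*/16, job_E:*/6}
Op 6: register job_A */9 -> active={job_A:*/9, job_C:*/15, job_D:*/16, job_E:*/6}
Op 7: unregister job_E -> active={job_A:*/9, job_C:*/15, job_D:*/16}
Op 8: register job_B */7 -> active={job_A:*/9, job_B:*/7, job_C:*/15, job_D:*/16}
Op 9: unregister job_D -> active={job_A:*/9, job_B:*/7, job_C:*/15}
Op 10: register job_C */9 -> active={job_A:*/9, job_B:*/7, job_C:*/9}
Op 11: unregister job_C -> active={job_A:*/9, job_B:*/7}
  job_A: interval 9, next fire after T=114 is 117
  job_B: interval 7, next fire after T=114 is 119
Earliest = 117, winner (lex tiebreak) = job_A

Answer: job_A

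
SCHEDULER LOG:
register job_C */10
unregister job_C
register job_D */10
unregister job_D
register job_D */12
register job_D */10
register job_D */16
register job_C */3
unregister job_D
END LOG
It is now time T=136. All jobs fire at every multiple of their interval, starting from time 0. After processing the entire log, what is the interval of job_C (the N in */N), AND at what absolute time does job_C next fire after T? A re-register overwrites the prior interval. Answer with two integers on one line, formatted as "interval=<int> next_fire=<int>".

Op 1: register job_C */10 -> active={job_C:*/10}
Op 2: unregister job_C -> active={}
Op 3: register job_D */10 -> active={job_D:*/10}
Op 4: unregister job_D -> active={}
Op 5: register job_D */12 -> active={job_D:*/12}
Op 6: register job_D */10 -> active={job_D:*/10}
Op 7: register job_D */16 -> active={job_D:*/16}
Op 8: register job_C */3 -> active={job_C:*/3, job_D:*/16}
Op 9: unregister job_D -> active={job_C:*/3}
Final interval of job_C = 3
Next fire of job_C after T=136: (136//3+1)*3 = 138

Answer: interval=3 next_fire=138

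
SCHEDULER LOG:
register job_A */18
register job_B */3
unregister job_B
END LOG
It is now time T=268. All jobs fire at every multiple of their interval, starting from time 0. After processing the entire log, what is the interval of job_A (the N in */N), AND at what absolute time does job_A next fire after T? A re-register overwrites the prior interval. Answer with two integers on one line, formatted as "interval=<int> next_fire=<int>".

Answer: interval=18 next_fire=270

Derivation:
Op 1: register job_A */18 -> active={job_A:*/18}
Op 2: register job_B */3 -> active={job_A:*/18, job_B:*/3}
Op 3: unregister job_B -> active={job_A:*/18}
Final interval of job_A = 18
Next fire of job_A after T=268: (268//18+1)*18 = 270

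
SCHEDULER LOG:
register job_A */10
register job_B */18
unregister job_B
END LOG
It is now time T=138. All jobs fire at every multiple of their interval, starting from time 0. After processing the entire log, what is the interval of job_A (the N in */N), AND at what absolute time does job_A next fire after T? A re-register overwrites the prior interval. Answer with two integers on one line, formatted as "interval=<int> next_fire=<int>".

Answer: interval=10 next_fire=140

Derivation:
Op 1: register job_A */10 -> active={job_A:*/10}
Op 2: register job_B */18 -> active={job_A:*/10, job_B:*/18}
Op 3: unregister job_B -> active={job_A:*/10}
Final interval of job_A = 10
Next fire of job_A after T=138: (138//10+1)*10 = 140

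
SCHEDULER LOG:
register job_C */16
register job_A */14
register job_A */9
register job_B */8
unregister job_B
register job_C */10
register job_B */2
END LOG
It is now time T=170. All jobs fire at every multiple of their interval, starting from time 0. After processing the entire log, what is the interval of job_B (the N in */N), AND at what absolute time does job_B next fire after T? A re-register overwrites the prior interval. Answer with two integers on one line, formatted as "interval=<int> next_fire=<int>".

Op 1: register job_C */16 -> active={job_C:*/16}
Op 2: register job_A */14 -> active={job_A:*/14, job_C:*/16}
Op 3: register job_A */9 -> active={job_A:*/9, job_C:*/16}
Op 4: register job_B */8 -> active={job_A:*/9, job_B:*/8, job_C:*/16}
Op 5: unregister job_B -> active={job_A:*/9, job_C:*/16}
Op 6: register job_C */10 -> active={job_A:*/9, job_C:*/10}
Op 7: register job_B */2 -> active={job_A:*/9, job_B:*/2, job_C:*/10}
Final interval of job_B = 2
Next fire of job_B after T=170: (170//2+1)*2 = 172

Answer: interval=2 next_fire=172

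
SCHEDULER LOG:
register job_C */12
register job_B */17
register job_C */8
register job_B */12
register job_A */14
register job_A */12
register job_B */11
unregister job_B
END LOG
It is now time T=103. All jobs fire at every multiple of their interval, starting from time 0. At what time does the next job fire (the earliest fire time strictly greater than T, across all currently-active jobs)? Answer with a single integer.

Op 1: register job_C */12 -> active={job_C:*/12}
Op 2: register job_B */17 -> active={job_B:*/17, job_C:*/12}
Op 3: register job_C */8 -> active={job_B:*/17, job_C:*/8}
Op 4: register job_B */12 -> active={job_B:*/12, job_C:*/8}
Op 5: register job_A */14 -> active={job_A:*/14, job_B:*/12, job_C:*/8}
Op 6: register job_A */12 -> active={job_A:*/12, job_B:*/12, job_C:*/8}
Op 7: register job_B */11 -> active={job_A:*/12, job_B:*/11, job_C:*/8}
Op 8: unregister job_B -> active={job_A:*/12, job_C:*/8}
  job_A: interval 12, next fire after T=103 is 108
  job_C: interval 8, next fire after T=103 is 104
Earliest fire time = 104 (job job_C)

Answer: 104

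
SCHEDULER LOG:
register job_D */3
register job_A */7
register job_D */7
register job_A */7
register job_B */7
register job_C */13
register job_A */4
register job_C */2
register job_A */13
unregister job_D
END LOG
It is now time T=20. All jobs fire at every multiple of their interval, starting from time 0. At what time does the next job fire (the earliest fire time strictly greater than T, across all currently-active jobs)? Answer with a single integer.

Op 1: register job_D */3 -> active={job_D:*/3}
Op 2: register job_A */7 -> active={job_A:*/7, job_D:*/3}
Op 3: register job_D */7 -> active={job_A:*/7, job_D:*/7}
Op 4: register job_A */7 -> active={job_A:*/7, job_D:*/7}
Op 5: register job_B */7 -> active={job_A:*/7, job_B:*/7, job_D:*/7}
Op 6: register job_C */13 -> active={job_A:*/7, job_B:*/7, job_C:*/13, job_D:*/7}
Op 7: register job_A */4 -> active={job_A:*/4, job_B:*/7, job_C:*/13, job_D:*/7}
Op 8: register job_C */2 -> active={job_A:*/4, job_B:*/7, job_C:*/2, job_D:*/7}
Op 9: register job_A */13 -> active={job_A:*/13, job_B:*/7, job_C:*/2, job_D:*/7}
Op 10: unregister job_D -> active={job_A:*/13, job_B:*/7, job_C:*/2}
  job_A: interval 13, next fire after T=20 is 26
  job_B: interval 7, next fire after T=20 is 21
  job_C: interval 2, next fire after T=20 is 22
Earliest fire time = 21 (job job_B)

Answer: 21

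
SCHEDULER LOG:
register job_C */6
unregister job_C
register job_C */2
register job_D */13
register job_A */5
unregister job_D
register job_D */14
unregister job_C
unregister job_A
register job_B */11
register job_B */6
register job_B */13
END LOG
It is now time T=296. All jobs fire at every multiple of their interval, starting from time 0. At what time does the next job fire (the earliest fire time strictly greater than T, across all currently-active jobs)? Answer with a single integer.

Op 1: register job_C */6 -> active={job_C:*/6}
Op 2: unregister job_C -> active={}
Op 3: register job_C */2 -> active={job_C:*/2}
Op 4: register job_D */13 -> active={job_C:*/2, job_D:*/13}
Op 5: register job_A */5 -> active={job_A:*/5, job_C:*/2, job_D:*/13}
Op 6: unregister job_D -> active={job_A:*/5, job_C:*/2}
Op 7: register job_D */14 -> active={job_A:*/5, job_C:*/2, job_D:*/14}
Op 8: unregister job_C -> active={job_A:*/5, job_D:*/14}
Op 9: unregister job_A -> active={job_D:*/14}
Op 10: register job_B */11 -> active={job_B:*/11, job_D:*/14}
Op 11: register job_B */6 -> active={job_B:*/6, job_D:*/14}
Op 12: register job_B */13 -> active={job_B:*/13, job_D:*/14}
  job_B: interval 13, next fire after T=296 is 299
  job_D: interval 14, next fire after T=296 is 308
Earliest fire time = 299 (job job_B)

Answer: 299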